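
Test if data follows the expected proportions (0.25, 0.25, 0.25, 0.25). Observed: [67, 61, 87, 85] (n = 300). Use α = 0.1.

Expected: [75.0, 75.0, 75.0, 75.0]. χ² = 6.72. df = 3, critical = 6.251. Reject H₀.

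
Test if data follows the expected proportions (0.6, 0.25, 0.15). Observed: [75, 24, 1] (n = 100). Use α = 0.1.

Expected: [60.0, 25.0, 15.0]. χ² = 16.857. df = 2, critical = 4.605. Reject H₀.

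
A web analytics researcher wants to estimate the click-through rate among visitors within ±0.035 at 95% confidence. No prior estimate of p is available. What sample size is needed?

Conservative approach: use p = 0.5 (maximizes p(1-p) = 0.25). n = z²(0.25)/E² = 1.96²×0.25/0.035² = 784.0 → n = 784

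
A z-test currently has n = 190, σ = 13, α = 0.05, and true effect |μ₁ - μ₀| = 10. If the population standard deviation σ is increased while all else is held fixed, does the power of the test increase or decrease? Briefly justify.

Power decreases: a larger σ inflates the standard error σ/√n, pulling the sampling distribution under H₁ back toward the critical value.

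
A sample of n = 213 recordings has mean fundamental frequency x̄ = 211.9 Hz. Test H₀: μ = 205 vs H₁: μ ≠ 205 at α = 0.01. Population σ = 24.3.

z = (x̄ - μ₀)/(σ/√n) = (211.9 - 205)/(24.3/√213) = 4.144. Critical value: ±2.576. Since |4.144| > 2.576, Reject H₀.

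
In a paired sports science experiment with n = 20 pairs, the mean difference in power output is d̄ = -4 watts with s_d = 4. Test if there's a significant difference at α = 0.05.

t = d̄/(s_d/√n) = -4/(4/√20) = -4.472. df = 19, critical t = ±2.093. Reject H₀.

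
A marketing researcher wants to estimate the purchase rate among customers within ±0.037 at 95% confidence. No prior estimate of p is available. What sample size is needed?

Conservative approach: use p = 0.5 (maximizes p(1-p) = 0.25). n = z²(0.25)/E² = 1.96²×0.25/0.037² = 701.5 → n = 702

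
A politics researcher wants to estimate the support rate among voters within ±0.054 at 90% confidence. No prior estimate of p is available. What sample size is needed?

Conservative approach: use p = 0.5 (maximizes p(1-p) = 0.25). n = z²(0.25)/E² = 1.645²×0.25/0.054² = 232.0 → n = 232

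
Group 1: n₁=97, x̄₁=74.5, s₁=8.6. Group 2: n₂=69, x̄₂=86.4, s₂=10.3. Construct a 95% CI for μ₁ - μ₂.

Difference = -11.9. SE = √(8.6²/97 + 10.3²/69) = 1.517. CI = (-14.87, -8.93)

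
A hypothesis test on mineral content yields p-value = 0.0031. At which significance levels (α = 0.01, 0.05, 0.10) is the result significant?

p = 0.0031. Significant at: α = 0.01, 0.05, 0.1.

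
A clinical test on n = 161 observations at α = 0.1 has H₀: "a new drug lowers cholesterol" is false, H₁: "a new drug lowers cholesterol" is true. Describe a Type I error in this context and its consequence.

Type I error: rejecting H₀ when it is true — concluding that a new drug lowers cholesterol when in fact it is not. Consequence: approving an ineffective drug — patients take a useless medication and may skip effective alternatives.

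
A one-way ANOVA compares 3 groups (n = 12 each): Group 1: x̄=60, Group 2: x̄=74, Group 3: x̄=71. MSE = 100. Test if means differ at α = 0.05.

Grand mean = 68.33. SS_between = 1304.0, MS_between = 652.0. F = 6.52, F_crit ≈ 3.285. Reject H₀.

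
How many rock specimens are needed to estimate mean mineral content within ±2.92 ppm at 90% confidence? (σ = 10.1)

n = (z*σ/E)² = (1.645×10.1/2.92)² = 32.4 → n = 33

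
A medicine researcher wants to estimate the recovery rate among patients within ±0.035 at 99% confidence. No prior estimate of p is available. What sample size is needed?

Conservative approach: use p = 0.5 (maximizes p(1-p) = 0.25). n = z²(0.25)/E² = 2.576²×0.25/0.035² = 1354.2 → n = 1355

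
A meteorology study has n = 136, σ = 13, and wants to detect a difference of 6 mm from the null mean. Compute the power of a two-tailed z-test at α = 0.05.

SE = σ/√n = 13/√136 = 1.115. Non-centrality λ = d/SE = 6/1.115 = 5.382. Power ≈ Φ(λ - z_{α/2}) = Φ(5.382 - 1.96) = Φ(3.422) = 1.0.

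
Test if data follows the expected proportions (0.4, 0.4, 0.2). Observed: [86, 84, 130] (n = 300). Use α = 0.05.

Expected: [120.0, 120.0, 60.0]. χ² = 102.1. df = 2, critical = 5.991. Reject H₀.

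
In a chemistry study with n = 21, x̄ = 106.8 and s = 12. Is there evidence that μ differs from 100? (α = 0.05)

t = (x̄ - μ₀)/(s/√n) = (106.8 - 100)/(12/√21) = 2.597. df = 20, critical t = ±2.086. Reject H₀.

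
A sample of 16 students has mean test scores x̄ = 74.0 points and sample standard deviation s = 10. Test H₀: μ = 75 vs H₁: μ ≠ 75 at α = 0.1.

t = (x̄ - μ₀)/(s/√n) = (74.0 - 75)/(10/√16) = -0.4. df = 15, critical t = ±1.753. Fail to reject H₀.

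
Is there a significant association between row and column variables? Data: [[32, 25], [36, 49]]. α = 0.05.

χ² = 2.599. df = 1, critical = 3.841. Fail to reject H₀. No evidence of dependence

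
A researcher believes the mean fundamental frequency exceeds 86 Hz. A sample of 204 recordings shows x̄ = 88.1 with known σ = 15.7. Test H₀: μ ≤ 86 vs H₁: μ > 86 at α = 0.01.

z = 1.91. Critical value: 2.33. Fail to reject H₀.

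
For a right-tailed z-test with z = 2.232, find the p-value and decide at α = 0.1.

p = P(Z > 2.232) = 1 - Φ(2.232) ≈ 0.0128. Since p < 0.1, reject H₀ (significant) at α = 0.1.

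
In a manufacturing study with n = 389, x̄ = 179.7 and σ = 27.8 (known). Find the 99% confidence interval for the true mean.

CI = x̄ ± z*(σ/√n) = 179.7 ± 2.576(27.8/√389) = 179.7 ± 3.63 = (176.07, 183.33)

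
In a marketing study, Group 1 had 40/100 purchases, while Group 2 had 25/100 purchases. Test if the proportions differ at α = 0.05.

p̂₁ = 0.4, p̂₂ = 0.25, pooled p̂ = 0.325. z = 2.265. Critical: ±1.96. Reject H₀.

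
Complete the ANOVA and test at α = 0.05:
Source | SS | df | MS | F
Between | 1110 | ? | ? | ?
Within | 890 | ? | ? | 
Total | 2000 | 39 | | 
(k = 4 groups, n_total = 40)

df_between = 3, df_within = 36. MS_between = 370.0, MS_within = 24.72. F = 14.966, F_crit ≈ 2.866. Reject H₀.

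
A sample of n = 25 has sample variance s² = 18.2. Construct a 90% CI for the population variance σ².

df = 24. χ²_{0.05} = 36.415, χ²_{0.95} = 13.848. CI for σ² = ((n-1)s²/χ²_{α/2}, (n-1)s²/χ²_{1-α/2}) = (24·18.2/36.415, 24·18.2/13.848) = (12.0, 31.54)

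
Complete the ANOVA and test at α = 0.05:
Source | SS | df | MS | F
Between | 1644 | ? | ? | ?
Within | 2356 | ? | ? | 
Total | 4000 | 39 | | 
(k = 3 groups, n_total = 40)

df_between = 2, df_within = 37. MS_between = 822.0, MS_within = 63.68. F = 12.909, F_crit ≈ 3.252. Reject H₀.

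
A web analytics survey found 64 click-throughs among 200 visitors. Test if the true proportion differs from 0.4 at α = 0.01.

p̂ = 0.32, p₀ = 0.4. z = (p̂ - p₀)/√(p₀(1-p₀)/n) = -2.309. Critical: ±2.576. Fail to reject H₀.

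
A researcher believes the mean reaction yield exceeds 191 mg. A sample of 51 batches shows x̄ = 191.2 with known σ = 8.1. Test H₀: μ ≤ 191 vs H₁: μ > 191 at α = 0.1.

z = 0.176. Critical value: 1.28. Fail to reject H₀.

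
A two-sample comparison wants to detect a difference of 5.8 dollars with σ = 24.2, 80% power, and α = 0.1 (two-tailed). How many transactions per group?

n per group = 2(z_α/2 + z_β)²σ²/d² = 2×(1.645 + 0.84)²×24.2²/5.8² = 215.01 → n = 216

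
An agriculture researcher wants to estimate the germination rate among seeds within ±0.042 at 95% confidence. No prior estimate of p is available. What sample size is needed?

Conservative approach: use p = 0.5 (maximizes p(1-p) = 0.25). n = z²(0.25)/E² = 1.96²×0.25/0.042² = 544.4 → n = 545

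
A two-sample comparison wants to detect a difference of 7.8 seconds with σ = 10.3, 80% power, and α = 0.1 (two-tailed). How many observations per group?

n per group = 2(z_α/2 + z_β)²σ²/d² = 2×(1.645 + 0.84)²×10.3²/7.8² = 21.5 → n = 22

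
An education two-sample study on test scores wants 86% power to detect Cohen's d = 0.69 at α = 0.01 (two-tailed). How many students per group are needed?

z_{α/2} = 2.576, z_β = Φ⁻¹(0.86) = 1.08. For medium effect (d = 0.69): n per group = 2(z_{α/2} + z_β)²/d² = 2(2.576 + 1.08)²/0.69² = 56.1 → 57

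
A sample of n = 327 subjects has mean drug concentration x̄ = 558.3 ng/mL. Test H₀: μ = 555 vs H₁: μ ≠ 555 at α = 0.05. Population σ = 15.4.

z = (x̄ - μ₀)/(σ/√n) = (558.3 - 555)/(15.4/√327) = 3.875. Critical value: ±1.96. Since |3.875| > 1.96, Reject H₀.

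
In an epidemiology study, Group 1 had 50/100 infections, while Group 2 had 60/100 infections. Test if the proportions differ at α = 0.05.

p̂₁ = 0.5, p̂₂ = 0.6, pooled p̂ = 0.55. z = -1.421. Critical: ±1.96. Fail to reject H₀.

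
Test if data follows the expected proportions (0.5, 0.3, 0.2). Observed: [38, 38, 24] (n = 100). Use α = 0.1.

Expected: [50.0, 30.0, 20.0]. χ² = 5.813. df = 2, critical = 4.605. Reject H₀.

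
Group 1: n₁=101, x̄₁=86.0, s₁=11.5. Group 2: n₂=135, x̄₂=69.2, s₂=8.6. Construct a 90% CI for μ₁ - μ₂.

Difference = 16.8. SE = √(11.5²/101 + 8.6²/135) = 1.363. CI = (14.56, 19.04)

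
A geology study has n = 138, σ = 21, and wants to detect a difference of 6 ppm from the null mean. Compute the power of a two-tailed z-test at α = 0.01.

SE = σ/√n = 21/√138 = 1.788. Non-centrality λ = d/SE = 6/1.788 = 3.356. Power ≈ Φ(λ - z_{α/2}) = Φ(3.356 - 2.576) = Φ(0.78) = 0.782.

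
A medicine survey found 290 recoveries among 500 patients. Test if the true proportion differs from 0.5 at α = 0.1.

p̂ = 0.58, p₀ = 0.5. z = (p̂ - p₀)/√(p₀(1-p₀)/n) = 3.578. Critical: ±1.645. Reject H₀.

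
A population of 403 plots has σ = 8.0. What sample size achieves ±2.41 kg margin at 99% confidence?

Without FPC: n₀ = (2.576×8.0/2.41)² = 73.12. With FPC: n = n₀N/(n₀+N-1) = 62.02 → n = 63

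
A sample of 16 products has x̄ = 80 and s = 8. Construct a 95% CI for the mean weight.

CI = x̄ ± t*(s/√n) = 80 ± 2.131(8/√16) = (75.74, 84.26)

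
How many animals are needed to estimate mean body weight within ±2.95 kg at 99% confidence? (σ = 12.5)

n = (z*σ/E)² = (2.576×12.5/2.95)² = 119.1 → n = 120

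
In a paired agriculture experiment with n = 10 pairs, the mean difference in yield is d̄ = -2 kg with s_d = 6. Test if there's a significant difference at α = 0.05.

t = d̄/(s_d/√n) = -2/(6/√10) = -1.054. df = 9, critical t = ±2.262. Fail to reject H₀.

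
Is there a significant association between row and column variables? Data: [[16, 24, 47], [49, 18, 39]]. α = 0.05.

χ² = 16.646. df = 2, critical = 5.991. Reject H₀. Variables are dependent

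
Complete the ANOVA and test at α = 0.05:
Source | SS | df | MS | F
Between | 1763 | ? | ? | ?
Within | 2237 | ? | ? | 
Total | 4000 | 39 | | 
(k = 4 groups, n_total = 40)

df_between = 3, df_within = 36. MS_between = 587.67, MS_within = 62.14. F = 9.457, F_crit ≈ 2.866. Reject H₀.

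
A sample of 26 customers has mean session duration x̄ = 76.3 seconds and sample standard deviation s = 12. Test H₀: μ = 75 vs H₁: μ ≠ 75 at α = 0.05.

t = (x̄ - μ₀)/(s/√n) = (76.3 - 75)/(12/√26) = 0.552. df = 25, critical t = ±2.06. Fail to reject H₀.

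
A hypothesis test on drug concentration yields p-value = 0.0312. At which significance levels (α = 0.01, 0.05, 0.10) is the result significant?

p = 0.0312. Significant at: α = 0.05, 0.1.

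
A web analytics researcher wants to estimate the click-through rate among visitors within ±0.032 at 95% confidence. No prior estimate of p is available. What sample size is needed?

Conservative approach: use p = 0.5 (maximizes p(1-p) = 0.25). n = z²(0.25)/E² = 1.96²×0.25/0.032² = 937.9 → n = 938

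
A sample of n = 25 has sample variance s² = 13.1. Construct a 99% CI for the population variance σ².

df = 24. χ²_{0.005} = 45.559, χ²_{0.995} = 9.886. CI for σ² = ((n-1)s²/χ²_{α/2}, (n-1)s²/χ²_{1-α/2}) = (24·13.1/45.559, 24·13.1/9.886) = (6.9, 31.8)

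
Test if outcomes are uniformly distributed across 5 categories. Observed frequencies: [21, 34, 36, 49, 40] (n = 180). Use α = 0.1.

Expected = 36 each. χ² = Σ(O-E)²/E = 11.5. df = 4, critical value = 7.779. Reject H₀.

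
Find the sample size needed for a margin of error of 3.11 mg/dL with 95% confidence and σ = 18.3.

n = (z*σ/E)² = (1.96×18.3/3.11)² = 133.01 → n = 134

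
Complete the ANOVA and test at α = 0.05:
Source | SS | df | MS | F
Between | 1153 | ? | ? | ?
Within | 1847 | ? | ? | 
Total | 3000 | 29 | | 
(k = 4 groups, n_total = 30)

df_between = 3, df_within = 26. MS_between = 384.33, MS_within = 71.04. F = 5.41, F_crit ≈ 2.975. Reject H₀.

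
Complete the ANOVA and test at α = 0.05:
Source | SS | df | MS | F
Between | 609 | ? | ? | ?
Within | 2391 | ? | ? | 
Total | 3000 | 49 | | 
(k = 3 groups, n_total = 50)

df_between = 2, df_within = 47. MS_between = 304.5, MS_within = 50.87. F = 5.986, F_crit ≈ 3.195. Reject H₀.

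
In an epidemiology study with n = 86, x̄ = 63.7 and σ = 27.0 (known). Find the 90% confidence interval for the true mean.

CI = x̄ ± z*(σ/√n) = 63.7 ± 1.645(27.0/√86) = 63.7 ± 4.79 = (58.91, 68.49)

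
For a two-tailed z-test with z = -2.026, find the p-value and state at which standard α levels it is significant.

p = 2·P(Z > |-2.026|) = 2·(1 - Φ(2.026)) ≈ 0.0428. Significant at α = 0.1; Significant at α = 0.05.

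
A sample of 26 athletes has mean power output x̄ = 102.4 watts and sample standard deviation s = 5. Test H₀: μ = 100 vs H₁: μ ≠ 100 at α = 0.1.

t = (x̄ - μ₀)/(s/√n) = (102.4 - 100)/(5/√26) = 2.448. df = 25, critical t = ±1.708. Reject H₀.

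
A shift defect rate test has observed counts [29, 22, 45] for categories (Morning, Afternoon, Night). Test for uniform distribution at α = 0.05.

Expected = 32 each. χ² = Σ(O-E)²/E = 8.688. df = 2, critical value = 5.991. Reject H₀.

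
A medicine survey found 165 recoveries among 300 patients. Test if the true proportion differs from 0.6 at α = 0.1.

p̂ = 0.55, p₀ = 0.6. z = (p̂ - p₀)/√(p₀(1-p₀)/n) = -1.768. Critical: ±1.645. Reject H₀.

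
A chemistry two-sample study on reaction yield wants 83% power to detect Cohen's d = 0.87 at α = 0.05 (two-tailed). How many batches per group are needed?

z_{α/2} = 1.96, z_β = Φ⁻¹(0.83) = 0.954. For large effect (d = 0.87): n per group = 2(z_{α/2} + z_β)²/d² = 2(1.96 + 0.954)²/0.87² = 22.4 → 23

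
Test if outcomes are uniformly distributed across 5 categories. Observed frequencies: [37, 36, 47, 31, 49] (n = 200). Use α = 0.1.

Expected = 40 each. χ² = Σ(O-E)²/E = 5.9. df = 4, critical value = 7.779. Fail to reject H₀.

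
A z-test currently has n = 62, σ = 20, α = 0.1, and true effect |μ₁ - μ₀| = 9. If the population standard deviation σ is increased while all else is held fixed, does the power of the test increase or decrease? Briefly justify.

Power decreases: a larger σ inflates the standard error σ/√n, pulling the sampling distribution under H₁ back toward the critical value.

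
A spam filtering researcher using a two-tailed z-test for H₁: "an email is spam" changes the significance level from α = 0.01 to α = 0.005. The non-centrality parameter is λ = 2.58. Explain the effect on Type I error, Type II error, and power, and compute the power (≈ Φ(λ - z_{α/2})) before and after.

Decreasing α from 0.01 to 0.005:
• Type I error rate decreases (α is the Type I rate by definition).
• Critical value moves from z_{α/2} = 2.576 to 2.807, so power = Φ(λ - z_{α/2}) goes from Φ(2.58 - 2.576) = 0.502 to Φ(2.58 - 2.807) = 0.41.
• Type II error rate β = 1 - power therefore increases (0.498 → 0.59).
Appropriate when false positives are costly — here, a legitimate email is sent to the spam folder and the user misses it.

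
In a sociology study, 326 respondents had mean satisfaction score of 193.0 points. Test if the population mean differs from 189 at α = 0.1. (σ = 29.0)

z = (x̄ - μ₀)/(σ/√n) = (193.0 - 189)/(29.0/√326) = 2.49. Critical value: ±1.645. Since |2.49| > 1.645, Reject H₀.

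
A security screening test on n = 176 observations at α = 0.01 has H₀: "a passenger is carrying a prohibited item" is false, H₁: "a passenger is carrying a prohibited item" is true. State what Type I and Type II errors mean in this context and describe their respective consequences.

Type I (false positive): concluding that a passenger is carrying a prohibited item when it is not — detaining an innocent passenger — delay and inconvenience. Type II (false negative): failing to conclude that a passenger is carrying a prohibited item when it is — letting a prohibited item through — security breach. Which is costlier depends on domain priorities and is a judgement call rather than a statistical fact.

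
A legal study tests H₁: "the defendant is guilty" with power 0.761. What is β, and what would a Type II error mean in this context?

β = 1 - power = 1 - 0.761 = 0.239. A Type II error is failing to reject H₀ when H₀ is false (false negative) — here, failing to conclude that the defendant is guilty when in fact it is true. Consequence: acquitting a guilty person.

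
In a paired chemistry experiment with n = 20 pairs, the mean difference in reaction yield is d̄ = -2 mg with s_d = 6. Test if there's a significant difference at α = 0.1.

t = d̄/(s_d/√n) = -2/(6/√20) = -1.491. df = 19, critical t = ±1.729. Fail to reject H₀.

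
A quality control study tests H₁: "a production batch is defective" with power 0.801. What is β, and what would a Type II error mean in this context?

β = 1 - power = 1 - 0.801 = 0.199. A Type II error is failing to reject H₀ when H₀ is false (false negative) — here, failing to conclude that a production batch is defective when in fact it is true. Consequence: shipping a defective batch — faulty products reach customers.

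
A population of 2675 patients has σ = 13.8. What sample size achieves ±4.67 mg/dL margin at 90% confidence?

Without FPC: n₀ = (1.645×13.8/4.67)² = 23.63. With FPC: n = n₀N/(n₀+N-1) = 23.4 → n = 24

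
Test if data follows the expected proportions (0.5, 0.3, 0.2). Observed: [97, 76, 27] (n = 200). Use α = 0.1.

Expected: [100.0, 60.0, 40.0]. χ² = 8.582. df = 2, critical = 4.605. Reject H₀.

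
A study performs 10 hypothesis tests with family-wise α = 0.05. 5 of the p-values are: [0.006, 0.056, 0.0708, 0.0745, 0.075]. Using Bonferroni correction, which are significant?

Bonferroni α = 0.05/10 = 0.005. None of the given p-values are significant.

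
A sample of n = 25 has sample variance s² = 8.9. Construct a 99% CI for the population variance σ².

df = 24. χ²_{0.005} = 45.559, χ²_{0.995} = 9.886. CI for σ² = ((n-1)s²/χ²_{α/2}, (n-1)s²/χ²_{1-α/2}) = (24·8.9/45.559, 24·8.9/9.886) = (4.69, 21.61)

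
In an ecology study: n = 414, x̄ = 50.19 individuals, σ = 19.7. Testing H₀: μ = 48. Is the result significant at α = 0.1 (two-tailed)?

z = (50.19 - 48)/(19.7/√414) = 2.262. Since |z| > 1.645, significant at α = 0.1.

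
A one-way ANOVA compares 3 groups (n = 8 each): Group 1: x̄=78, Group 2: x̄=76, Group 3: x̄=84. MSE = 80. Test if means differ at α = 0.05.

Grand mean = 79.33. SS_between = 277.33, MS_between = 138.67. F = 1.733, F_crit ≈ 3.467. Fail to reject H₀.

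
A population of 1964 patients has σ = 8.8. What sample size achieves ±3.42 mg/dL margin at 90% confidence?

Without FPC: n₀ = (1.645×8.8/3.42)² = 17.916. With FPC: n = n₀N/(n₀+N-1) = 17.8 → n = 18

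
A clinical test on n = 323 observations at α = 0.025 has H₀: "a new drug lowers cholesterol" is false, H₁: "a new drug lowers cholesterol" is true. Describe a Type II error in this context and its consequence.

Type II error: failing to reject H₀ when it is false — concluding that a new drug lowers cholesterol is not supported when in fact it is. Consequence: shelving an effective drug — patients miss out on a treatment that would have helped.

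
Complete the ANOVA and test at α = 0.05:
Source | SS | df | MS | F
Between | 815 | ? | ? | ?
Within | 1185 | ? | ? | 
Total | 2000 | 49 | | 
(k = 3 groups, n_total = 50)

df_between = 2, df_within = 47. MS_between = 407.5, MS_within = 25.21. F = 16.162, F_crit ≈ 3.195. Reject H₀.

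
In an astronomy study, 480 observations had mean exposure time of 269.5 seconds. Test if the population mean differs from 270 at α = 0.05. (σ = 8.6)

z = (x̄ - μ₀)/(σ/√n) = (269.5 - 270)/(8.6/√480) = -1.274. Critical value: ±1.96. Since |-1.274| ≤ 1.96, Fail to reject H₀.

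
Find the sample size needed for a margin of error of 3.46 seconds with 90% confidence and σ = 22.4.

n = (z*σ/E)² = (1.645×22.4/3.46)² = 113.4 → n = 114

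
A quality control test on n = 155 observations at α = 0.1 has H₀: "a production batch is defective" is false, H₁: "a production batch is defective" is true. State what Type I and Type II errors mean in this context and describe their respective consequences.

Type I (false positive): concluding that a production batch is defective when it is not — scrapping a good batch — wasted material and cost for no reason. Type II (false negative): failing to conclude that a production batch is defective when it is — shipping a defective batch — faulty products reach customers. Which is costlier depends on domain priorities and is a judgement call rather than a statistical fact.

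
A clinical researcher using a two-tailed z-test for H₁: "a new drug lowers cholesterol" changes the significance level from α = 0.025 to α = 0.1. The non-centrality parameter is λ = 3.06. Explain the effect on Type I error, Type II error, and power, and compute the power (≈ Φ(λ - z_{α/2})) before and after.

Increasing α from 0.025 to 0.1:
• Type I error rate increases (α is the Type I rate by definition).
• Critical value moves from z_{α/2} = 2.241 to 1.645, so power = Φ(λ - z_{α/2}) goes from Φ(3.06 - 2.241) = 0.794 to Φ(3.06 - 1.645) = 0.921.
• Type II error rate β = 1 - power therefore decreases (0.206 → 0.079).
Appropriate when false negatives are costly — here, shelving an effective drug — patients miss out on a treatment that would have helped.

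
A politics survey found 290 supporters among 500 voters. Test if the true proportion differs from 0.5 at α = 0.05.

p̂ = 0.58, p₀ = 0.5. z = (p̂ - p₀)/√(p₀(1-p₀)/n) = 3.578. Critical: ±1.96. Reject H₀.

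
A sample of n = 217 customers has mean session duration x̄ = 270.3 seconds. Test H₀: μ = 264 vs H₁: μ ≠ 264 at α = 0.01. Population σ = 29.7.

z = (x̄ - μ₀)/(σ/√n) = (270.3 - 264)/(29.7/√217) = 3.125. Critical value: ±2.576. Since |3.125| > 2.576, Reject H₀.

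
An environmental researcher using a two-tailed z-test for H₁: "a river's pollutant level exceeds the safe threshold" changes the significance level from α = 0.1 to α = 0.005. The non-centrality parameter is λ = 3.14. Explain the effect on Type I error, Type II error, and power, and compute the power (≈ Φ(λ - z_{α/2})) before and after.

Decreasing α from 0.1 to 0.005:
• Type I error rate decreases (α is the Type I rate by definition).
• Critical value moves from z_{α/2} = 1.645 to 2.807, so power = Φ(λ - z_{α/2}) goes from Φ(3.14 - 1.645) = 0.933 to Φ(3.14 - 2.807) = 0.63.
• Type II error rate β = 1 - power therefore increases (0.067 → 0.37).
Appropriate when false positives are costly — here, shutting down a compliant factory unnecessarily.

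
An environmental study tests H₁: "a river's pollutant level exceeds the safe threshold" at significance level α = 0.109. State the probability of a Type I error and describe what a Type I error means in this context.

P(Type I error) = α = 0.109. A Type I error is rejecting H₀ when H₀ is actually true (false positive) — here, concluding that a river's pollutant level exceeds the safe threshold when in fact this is not the case. Consequence: shutting down a compliant factory unnecessarily.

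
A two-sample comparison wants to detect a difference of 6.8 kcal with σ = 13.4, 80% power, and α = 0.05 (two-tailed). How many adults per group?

n per group = 2(z_α/2 + z_β)²σ²/d² = 2×(1.96 + 0.84)²×13.4²/6.8² = 60.9 → n = 61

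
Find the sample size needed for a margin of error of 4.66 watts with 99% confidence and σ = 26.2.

n = (z*σ/E)² = (2.576×26.2/4.66)² = 209.8 → n = 210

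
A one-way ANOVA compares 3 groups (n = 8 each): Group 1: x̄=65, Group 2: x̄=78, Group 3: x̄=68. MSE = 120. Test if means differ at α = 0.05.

Grand mean = 70.33. SS_between = 741.33, MS_between = 370.67. F = 3.089, F_crit ≈ 3.467. Fail to reject H₀.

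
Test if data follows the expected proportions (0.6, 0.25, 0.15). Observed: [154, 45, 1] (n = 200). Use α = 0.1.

Expected: [120.0, 50.0, 30.0]. χ² = 38.167. df = 2, critical = 4.605. Reject H₀.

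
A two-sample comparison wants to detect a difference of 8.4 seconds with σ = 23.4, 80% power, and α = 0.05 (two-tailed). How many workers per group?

n per group = 2(z_α/2 + z_β)²σ²/d² = 2×(1.96 + 0.84)²×23.4²/8.4² = 121.7 → n = 122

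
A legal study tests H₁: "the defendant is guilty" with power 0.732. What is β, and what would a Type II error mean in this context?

β = 1 - power = 1 - 0.732 = 0.268. A Type II error is failing to reject H₀ when H₀ is false (false negative) — here, failing to conclude that the defendant is guilty when in fact it is true. Consequence: acquitting a guilty person.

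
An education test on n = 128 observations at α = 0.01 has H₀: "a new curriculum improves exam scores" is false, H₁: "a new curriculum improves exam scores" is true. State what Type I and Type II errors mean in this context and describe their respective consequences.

Type I (false positive): concluding that a new curriculum improves exam scores when it is not — adopting a curriculum that gives no real benefit — disruption for nothing. Type II (false negative): failing to conclude that a new curriculum improves exam scores when it is — keeping the old curriculum when the new one would have helped students. Which is costlier depends on domain priorities and is a judgement call rather than a statistical fact.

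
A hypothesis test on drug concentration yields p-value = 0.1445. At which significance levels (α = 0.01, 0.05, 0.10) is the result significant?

p = 0.1445. Not significant at any of the given levels.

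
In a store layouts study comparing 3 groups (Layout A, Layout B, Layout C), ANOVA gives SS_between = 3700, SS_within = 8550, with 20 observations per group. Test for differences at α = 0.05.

df_between = 2, df_within = 57. F = MS_between/MS_within = 1850.0/150.0 = 12.333. F_crit ≈ 3.159. Reject H₀. At least one mean differs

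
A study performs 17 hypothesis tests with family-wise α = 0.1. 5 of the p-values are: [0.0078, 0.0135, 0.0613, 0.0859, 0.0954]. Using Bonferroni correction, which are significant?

Bonferroni α = 0.1/17 = 0.00588. None of the given p-values are significant.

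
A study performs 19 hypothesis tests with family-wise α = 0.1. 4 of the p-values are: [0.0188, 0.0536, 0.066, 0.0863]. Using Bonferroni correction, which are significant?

Bonferroni α = 0.1/19 = 0.00526. None of the given p-values are significant.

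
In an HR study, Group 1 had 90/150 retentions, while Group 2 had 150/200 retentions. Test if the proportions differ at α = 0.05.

p̂₁ = 0.6, p̂₂ = 0.75, pooled p̂ = 0.686. z = -2.991. Critical: ±1.96. Reject H₀.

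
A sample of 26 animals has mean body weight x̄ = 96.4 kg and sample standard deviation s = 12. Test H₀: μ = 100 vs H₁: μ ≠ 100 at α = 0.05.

t = (x̄ - μ₀)/(s/√n) = (96.4 - 100)/(12/√26) = -1.53. df = 25, critical t = ±2.06. Fail to reject H₀.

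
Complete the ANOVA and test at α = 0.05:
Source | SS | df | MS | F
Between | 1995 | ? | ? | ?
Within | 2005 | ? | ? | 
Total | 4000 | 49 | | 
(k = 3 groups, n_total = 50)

df_between = 2, df_within = 47. MS_between = 997.5, MS_within = 42.66. F = 23.383, F_crit ≈ 3.195. Reject H₀.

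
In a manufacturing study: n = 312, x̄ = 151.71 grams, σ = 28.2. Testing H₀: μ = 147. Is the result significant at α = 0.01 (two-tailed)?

z = (151.71 - 147)/(28.2/√312) = 2.95. Since |z| > 2.576, significant at α = 0.01.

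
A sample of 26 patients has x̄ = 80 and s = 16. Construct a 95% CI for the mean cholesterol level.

CI = x̄ ± t*(s/√n) = 80 ± 2.06(16/√26) = (73.54, 86.46)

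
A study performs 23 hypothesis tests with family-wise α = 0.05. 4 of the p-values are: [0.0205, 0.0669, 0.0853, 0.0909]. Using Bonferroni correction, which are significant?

Bonferroni α = 0.05/23 = 0.00217. None of the given p-values are significant.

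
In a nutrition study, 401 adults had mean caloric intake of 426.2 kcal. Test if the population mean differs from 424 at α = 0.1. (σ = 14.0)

z = (x̄ - μ₀)/(σ/√n) = (426.2 - 424)/(14.0/√401) = 3.147. Critical value: ±1.645. Since |3.147| > 1.645, Reject H₀.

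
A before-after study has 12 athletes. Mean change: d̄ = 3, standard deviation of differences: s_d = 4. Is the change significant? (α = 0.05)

t = d̄/(s_d/√n) = 3/(4/√12) = 2.598. df = 11, critical t = ±2.201. Reject H₀.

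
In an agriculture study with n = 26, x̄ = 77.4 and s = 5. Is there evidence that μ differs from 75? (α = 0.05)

t = (x̄ - μ₀)/(s/√n) = (77.4 - 75)/(5/√26) = 2.448. df = 25, critical t = ±2.06. Reject H₀.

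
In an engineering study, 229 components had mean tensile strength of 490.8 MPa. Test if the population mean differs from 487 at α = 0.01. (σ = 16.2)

z = (x̄ - μ₀)/(σ/√n) = (490.8 - 487)/(16.2/√229) = 3.55. Critical value: ±2.576. Since |3.55| > 2.576, Reject H₀.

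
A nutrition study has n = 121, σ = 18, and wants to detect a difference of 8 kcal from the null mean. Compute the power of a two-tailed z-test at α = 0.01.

SE = σ/√n = 18/√121 = 1.636. Non-centrality λ = d/SE = 8/1.636 = 4.889. Power ≈ Φ(λ - z_{α/2}) = Φ(4.889 - 2.576) = Φ(2.313) = 0.99.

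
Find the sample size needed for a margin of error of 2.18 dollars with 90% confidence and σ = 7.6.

n = (z*σ/E)² = (1.645×7.6/2.18)² = 32.9 → n = 33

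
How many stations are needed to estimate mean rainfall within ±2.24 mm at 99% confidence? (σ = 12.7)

n = (z*σ/E)² = (2.576×12.7/2.24)² = 213.3 → n = 214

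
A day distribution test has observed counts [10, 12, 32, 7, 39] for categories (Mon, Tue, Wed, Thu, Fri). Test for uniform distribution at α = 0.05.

Expected = 20 each. χ² = Σ(O-E)²/E = 41.9. df = 4, critical value = 9.488. Reject H₀.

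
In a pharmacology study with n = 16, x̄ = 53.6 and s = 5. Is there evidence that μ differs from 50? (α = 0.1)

t = (x̄ - μ₀)/(s/√n) = (53.6 - 50)/(5/√16) = 2.88. df = 15, critical t = ±1.753. Reject H₀.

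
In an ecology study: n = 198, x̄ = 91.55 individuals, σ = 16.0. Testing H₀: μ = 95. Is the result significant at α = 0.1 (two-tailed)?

z = (91.55 - 95)/(16.0/√198) = -3.034. Since |z| > 1.645, significant at α = 0.1.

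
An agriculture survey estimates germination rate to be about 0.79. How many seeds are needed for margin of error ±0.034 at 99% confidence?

n = z²p(1-p)/E² = 2.576²×0.79×0.21/0.034² = 952.3 → n = 953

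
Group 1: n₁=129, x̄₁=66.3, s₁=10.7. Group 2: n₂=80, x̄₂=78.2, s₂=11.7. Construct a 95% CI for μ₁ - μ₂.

Difference = -11.9. SE = √(10.7²/129 + 11.7²/80) = 1.612. CI = (-15.06, -8.74)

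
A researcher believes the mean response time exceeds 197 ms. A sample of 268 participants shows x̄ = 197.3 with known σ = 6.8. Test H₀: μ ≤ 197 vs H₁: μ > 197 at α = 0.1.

z = 0.722. Critical value: 1.28. Fail to reject H₀.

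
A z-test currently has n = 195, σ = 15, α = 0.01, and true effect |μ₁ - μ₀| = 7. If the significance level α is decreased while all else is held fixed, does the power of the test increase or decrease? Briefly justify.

Power decreases: a smaller α raises the critical value, so less of the H₁ sampling distribution falls in the rejection region.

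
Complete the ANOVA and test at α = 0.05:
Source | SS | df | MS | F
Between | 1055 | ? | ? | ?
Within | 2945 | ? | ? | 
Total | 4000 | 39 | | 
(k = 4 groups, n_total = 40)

df_between = 3, df_within = 36. MS_between = 351.67, MS_within = 81.81. F = 4.299, F_crit ≈ 2.866. Reject H₀.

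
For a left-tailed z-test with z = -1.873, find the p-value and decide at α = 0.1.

p = P(Z < -1.873) = Φ(-1.873) ≈ 0.0305. Since p < 0.1, reject H₀ (significant) at α = 0.1.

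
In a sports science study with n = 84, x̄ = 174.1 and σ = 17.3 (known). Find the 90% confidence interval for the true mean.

CI = x̄ ± z*(σ/√n) = 174.1 ± 1.645(17.3/√84) = 174.1 ± 3.11 = (170.99, 177.21)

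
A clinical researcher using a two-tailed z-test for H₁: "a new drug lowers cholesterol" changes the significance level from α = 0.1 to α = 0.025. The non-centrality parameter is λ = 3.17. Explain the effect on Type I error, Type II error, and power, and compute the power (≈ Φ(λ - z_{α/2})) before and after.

Decreasing α from 0.1 to 0.025:
• Type I error rate decreases (α is the Type I rate by definition).
• Critical value moves from z_{α/2} = 1.645 to 2.241, so power = Φ(λ - z_{α/2}) goes from Φ(3.17 - 1.645) = 0.936 to Φ(3.17 - 2.241) = 0.824.
• Type II error rate β = 1 - power therefore increases (0.064 → 0.176).
Appropriate when false positives are costly — here, approving an ineffective drug — patients take a useless medication and may skip effective alternatives.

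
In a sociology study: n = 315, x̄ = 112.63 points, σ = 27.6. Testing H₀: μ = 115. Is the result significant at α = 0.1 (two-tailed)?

z = (112.63 - 115)/(27.6/√315) = -1.524. Since |z| ≤ 1.645, not significant at α = 0.1.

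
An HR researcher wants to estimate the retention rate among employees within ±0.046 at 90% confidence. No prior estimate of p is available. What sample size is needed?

Conservative approach: use p = 0.5 (maximizes p(1-p) = 0.25). n = z²(0.25)/E² = 1.645²×0.25/0.046² = 319.7 → n = 320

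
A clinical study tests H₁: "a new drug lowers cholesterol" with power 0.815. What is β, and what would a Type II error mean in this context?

β = 1 - power = 1 - 0.815 = 0.185. A Type II error is failing to reject H₀ when H₀ is false (false negative) — here, failing to conclude that a new drug lowers cholesterol when in fact it is true. Consequence: shelving an effective drug — patients miss out on a treatment that would have helped.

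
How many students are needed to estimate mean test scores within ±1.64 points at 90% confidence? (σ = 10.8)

n = (z*σ/E)² = (1.645×10.8/1.64)² = 117.4 → n = 118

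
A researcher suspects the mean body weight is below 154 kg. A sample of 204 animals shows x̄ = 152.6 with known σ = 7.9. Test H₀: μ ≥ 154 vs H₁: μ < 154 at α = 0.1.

z = -2.531. Critical value: -1.28. Reject H₀.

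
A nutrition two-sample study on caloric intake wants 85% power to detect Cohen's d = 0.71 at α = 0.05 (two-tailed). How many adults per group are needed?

z_{α/2} = 1.96, z_β = Φ⁻¹(0.85) = 1.036. For medium effect (d = 0.71): n per group = 2(z_{α/2} + z_β)²/d² = 2(1.96 + 1.036)²/0.71² = 35.6 → 36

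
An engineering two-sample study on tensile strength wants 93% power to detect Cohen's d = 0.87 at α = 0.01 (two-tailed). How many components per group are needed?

z_{α/2} = 2.576, z_β = Φ⁻¹(0.93) = 1.476. For large effect (d = 0.87): n per group = 2(z_{α/2} + z_β)²/d² = 2(2.576 + 1.476)²/0.87² = 43.4 → 44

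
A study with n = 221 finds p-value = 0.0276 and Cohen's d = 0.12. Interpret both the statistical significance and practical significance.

Statistically significant (p = 0.0276 < 0.05). Cohen's d = 0.12 indicates a very small effect size. Both statistical and practical significance should be considered.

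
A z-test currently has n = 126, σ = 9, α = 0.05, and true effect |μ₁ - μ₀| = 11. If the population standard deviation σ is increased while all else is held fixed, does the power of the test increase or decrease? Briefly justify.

Power decreases: a larger σ inflates the standard error σ/√n, pulling the sampling distribution under H₁ back toward the critical value.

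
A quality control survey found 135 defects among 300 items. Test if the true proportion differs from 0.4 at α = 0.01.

p̂ = 0.45, p₀ = 0.4. z = (p̂ - p₀)/√(p₀(1-p₀)/n) = 1.768. Critical: ±2.576. Fail to reject H₀.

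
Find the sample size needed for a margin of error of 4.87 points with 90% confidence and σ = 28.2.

n = (z*σ/E)² = (1.645×28.2/4.87)² = 90.7 → n = 91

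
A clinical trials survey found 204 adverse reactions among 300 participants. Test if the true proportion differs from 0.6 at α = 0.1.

p̂ = 0.68, p₀ = 0.6. z = (p̂ - p₀)/√(p₀(1-p₀)/n) = 2.828. Critical: ±1.645. Reject H₀.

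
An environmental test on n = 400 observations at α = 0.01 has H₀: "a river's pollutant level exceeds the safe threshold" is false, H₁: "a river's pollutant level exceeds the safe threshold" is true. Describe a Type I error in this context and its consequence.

Type I error: rejecting H₀ when it is true — concluding that a river's pollutant level exceeds the safe threshold when in fact it is not. Consequence: shutting down a compliant factory unnecessarily.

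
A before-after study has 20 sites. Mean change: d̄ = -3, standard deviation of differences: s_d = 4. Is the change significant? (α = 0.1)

t = d̄/(s_d/√n) = -3/(4/√20) = -3.354. df = 19, critical t = ±1.729. Reject H₀.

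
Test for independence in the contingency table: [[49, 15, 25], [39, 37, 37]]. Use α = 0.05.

χ² = 10.057. df = 2, critical = 5.991. Reject H₀. Variables are dependent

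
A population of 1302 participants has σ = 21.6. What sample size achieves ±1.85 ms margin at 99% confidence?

Without FPC: n₀ = (2.576×21.6/1.85)² = 904.598. With FPC: n = n₀N/(n₀+N-1) = 534.0 → n = 534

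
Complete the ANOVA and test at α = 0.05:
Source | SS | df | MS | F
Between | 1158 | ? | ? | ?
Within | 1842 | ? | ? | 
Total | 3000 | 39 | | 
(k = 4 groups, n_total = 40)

df_between = 3, df_within = 36. MS_between = 386.0, MS_within = 51.17. F = 7.544, F_crit ≈ 2.866. Reject H₀.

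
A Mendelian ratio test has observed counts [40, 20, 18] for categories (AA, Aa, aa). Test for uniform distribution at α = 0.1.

Expected = 26 each. χ² = Σ(O-E)²/E = 11.385. df = 2, critical value = 4.605. Reject H₀.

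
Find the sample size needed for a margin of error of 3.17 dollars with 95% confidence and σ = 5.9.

n = (z*σ/E)² = (1.96×5.9/3.17)² = 13.3 → n = 14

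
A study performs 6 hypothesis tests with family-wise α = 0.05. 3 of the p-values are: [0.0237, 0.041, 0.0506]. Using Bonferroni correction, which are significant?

Bonferroni α = 0.05/6 = 0.00833. None of the given p-values are significant.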